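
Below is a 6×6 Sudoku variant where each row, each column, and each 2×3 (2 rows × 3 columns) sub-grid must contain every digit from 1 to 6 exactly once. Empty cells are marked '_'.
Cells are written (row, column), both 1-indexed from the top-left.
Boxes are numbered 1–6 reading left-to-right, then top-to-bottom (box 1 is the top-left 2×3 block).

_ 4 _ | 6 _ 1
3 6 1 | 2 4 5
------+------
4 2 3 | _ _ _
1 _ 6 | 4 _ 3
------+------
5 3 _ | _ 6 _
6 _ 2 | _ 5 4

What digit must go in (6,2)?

1

Row 6 already contains {2, 4, 5, 6}.
Column 2 already contains {2, 3, 4, 6}.
Its 2×3 block (box 5) already contains {2, 3, 5, 6}.
The only value from 1–6 not eliminated is 1, so (6,2) = 1.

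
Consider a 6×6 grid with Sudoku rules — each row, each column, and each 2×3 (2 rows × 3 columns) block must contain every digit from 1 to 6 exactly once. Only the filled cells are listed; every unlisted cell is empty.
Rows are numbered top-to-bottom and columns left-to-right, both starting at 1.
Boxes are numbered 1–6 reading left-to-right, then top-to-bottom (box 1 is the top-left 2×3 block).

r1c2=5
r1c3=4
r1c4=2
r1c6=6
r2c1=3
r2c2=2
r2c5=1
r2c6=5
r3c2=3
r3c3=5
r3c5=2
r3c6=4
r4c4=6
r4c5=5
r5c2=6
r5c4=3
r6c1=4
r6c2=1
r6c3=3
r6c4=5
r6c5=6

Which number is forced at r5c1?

5

Cell r5c1 itself could take any of {2, 5} by direct elimination.
Consider where 5 can go in row 5.
r5c3 is out (column 3 already has a 5).
r5c5 is out (column 5 already has a 5).
r5c6 is out (column 6 already has a 5).
So the only cell in row 5 that can hold 5 is r5c1.
Therefore r5c1 = 5.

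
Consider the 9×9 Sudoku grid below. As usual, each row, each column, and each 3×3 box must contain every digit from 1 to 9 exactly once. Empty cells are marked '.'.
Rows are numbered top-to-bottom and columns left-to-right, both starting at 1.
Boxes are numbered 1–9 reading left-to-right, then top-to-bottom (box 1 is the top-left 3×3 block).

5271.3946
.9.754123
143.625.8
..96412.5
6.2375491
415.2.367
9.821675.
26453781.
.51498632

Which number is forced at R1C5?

Row 1 already contains {1, 2, 3, 4, 5, 6, 7, 9}.
Column 5 already contains {1, 2, 3, 4, 5, 6, 7, 9}.
Its 3×3 block (box 2) already contains {1, 2, 3, 4, 5, 6, 7}.
The only value from 1–9 not eliminated is 8, so R1C5 = 8.

8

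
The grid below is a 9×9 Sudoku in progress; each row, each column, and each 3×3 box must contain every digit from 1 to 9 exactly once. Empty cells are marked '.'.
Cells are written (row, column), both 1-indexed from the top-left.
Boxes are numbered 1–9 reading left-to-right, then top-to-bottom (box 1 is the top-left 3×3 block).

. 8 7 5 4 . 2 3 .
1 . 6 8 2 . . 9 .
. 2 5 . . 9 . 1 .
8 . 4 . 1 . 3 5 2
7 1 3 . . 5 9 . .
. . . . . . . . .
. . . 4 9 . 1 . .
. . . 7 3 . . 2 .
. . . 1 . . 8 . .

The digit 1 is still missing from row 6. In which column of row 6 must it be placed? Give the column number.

9

Consider where 1 can go in row 6.
(6,1) is out (column 1 already has a 1). (6,2) is out (column 2 already has a 1). (6,3) is out (box 4 already has a 1). (6,4) is out (column 4 already has a 1). The remaining empty cells in row 6 are similarly blocked.
So the only cell in row 6 that can hold 1 is (6,9).
That is column 9.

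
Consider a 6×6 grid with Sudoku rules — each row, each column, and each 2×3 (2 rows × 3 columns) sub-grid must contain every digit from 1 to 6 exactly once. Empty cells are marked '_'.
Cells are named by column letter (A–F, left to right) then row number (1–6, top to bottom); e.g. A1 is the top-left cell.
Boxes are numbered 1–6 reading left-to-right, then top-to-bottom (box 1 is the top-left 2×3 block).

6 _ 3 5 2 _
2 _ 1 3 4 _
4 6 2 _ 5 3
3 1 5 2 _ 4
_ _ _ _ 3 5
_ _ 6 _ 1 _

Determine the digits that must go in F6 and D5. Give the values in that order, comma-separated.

For F6:
  Row 6 already contains {1, 6}.
  Column F already contains {3, 4, 5}.
  Its 2×3 block (box 6) already contains {1, 3, 5}.
  The only value from 1–6 not eliminated is 2, so F6 = 2.
For D5:
  Consider where 6 can go in box 6.
  D6 is out (row 6 already has a 6).
  F6 is out (row 6 already has a 6).
  So the only cell in box 6 that can hold 6 is D5.
  So D5 = 6.

2,6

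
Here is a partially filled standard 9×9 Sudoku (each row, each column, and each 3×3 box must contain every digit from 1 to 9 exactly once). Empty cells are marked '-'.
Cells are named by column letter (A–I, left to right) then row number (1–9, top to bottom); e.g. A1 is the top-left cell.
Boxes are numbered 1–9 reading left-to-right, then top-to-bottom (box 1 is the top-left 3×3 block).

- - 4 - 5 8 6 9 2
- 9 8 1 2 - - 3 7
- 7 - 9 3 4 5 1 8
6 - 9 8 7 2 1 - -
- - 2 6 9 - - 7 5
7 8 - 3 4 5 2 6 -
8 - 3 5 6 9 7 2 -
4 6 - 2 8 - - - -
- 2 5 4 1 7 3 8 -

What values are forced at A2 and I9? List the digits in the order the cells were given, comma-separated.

5,6

For A2:
  Row 2 already contains {1, 2, 3, 7, 8, 9}.
  Column A already contains {4, 6, 7, 8}.
  Its 3×3 block (box 1) already contains {4, 7, 8, 9}.
  The only value from 1–9 not eliminated is 5, so A2 = 5.
For I9:
  Consider where 6 can go in row 9.
  A9 is out (column A already has a 6).
  So the only cell in row 9 that can hold 6 is I9.
  So I9 = 6.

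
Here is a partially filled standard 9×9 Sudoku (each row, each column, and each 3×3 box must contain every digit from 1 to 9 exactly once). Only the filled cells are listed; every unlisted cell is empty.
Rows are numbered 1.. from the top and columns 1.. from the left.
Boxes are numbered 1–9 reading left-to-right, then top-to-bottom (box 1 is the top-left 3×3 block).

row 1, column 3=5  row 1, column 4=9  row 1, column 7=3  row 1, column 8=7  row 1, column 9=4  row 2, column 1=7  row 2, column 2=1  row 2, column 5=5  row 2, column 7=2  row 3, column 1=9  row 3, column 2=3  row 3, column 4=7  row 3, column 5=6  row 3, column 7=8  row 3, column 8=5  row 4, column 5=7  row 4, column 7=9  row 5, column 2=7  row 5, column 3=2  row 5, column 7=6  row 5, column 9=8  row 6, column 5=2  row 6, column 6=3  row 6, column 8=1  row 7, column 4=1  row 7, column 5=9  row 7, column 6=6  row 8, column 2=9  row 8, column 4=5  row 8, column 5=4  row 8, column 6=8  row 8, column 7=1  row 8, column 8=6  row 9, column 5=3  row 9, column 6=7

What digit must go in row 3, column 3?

Row 3 already contains {3, 5, 6, 7, 8, 9}.
Column 3 already contains {2, 5}.
Its 3×3 block (box 1) already contains {1, 3, 5, 7, 9}.
The only value from 1–9 not eliminated is 4, so row 3, column 3 = 4.

4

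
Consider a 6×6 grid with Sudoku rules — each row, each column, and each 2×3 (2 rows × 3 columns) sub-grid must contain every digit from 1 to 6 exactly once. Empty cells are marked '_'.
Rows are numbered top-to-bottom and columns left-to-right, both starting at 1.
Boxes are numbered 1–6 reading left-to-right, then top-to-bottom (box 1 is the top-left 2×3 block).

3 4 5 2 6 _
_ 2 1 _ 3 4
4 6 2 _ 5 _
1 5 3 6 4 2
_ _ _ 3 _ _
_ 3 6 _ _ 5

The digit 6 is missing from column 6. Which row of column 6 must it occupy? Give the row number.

Consider where 6 can go in column 6.
R1C6 is out (row 1 already has a 6).
R3C6 is out (row 3 already has a 6).
So the only cell in column 6 that can hold 6 is R5C6.
That is row 5.

5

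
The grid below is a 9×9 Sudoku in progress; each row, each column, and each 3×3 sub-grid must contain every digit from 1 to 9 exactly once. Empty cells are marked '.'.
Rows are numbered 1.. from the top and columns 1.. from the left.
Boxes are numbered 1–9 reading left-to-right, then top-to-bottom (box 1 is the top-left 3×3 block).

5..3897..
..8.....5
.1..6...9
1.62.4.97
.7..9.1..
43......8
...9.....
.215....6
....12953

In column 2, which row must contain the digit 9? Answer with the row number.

Consider where 9 can go in column 2.
row 1, column 2 is out (row 1 already has a 9).
row 4, column 2 is out (row 4 already has a 9).
row 7, column 2 is out (row 7 already has a 9).
row 9, column 2 is out (row 9 already has a 9).
So the only cell in column 2 that can hold 9 is row 2, column 2.
That is row 2.

2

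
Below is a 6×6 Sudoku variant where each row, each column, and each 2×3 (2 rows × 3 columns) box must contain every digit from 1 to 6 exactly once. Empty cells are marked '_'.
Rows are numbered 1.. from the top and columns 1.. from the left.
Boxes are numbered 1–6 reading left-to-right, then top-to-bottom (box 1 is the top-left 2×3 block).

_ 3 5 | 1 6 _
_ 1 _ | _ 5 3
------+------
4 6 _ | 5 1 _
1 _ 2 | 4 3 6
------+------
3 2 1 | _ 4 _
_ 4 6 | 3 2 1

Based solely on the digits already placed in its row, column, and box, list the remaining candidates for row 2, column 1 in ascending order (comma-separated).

2,6

Row 2 already contains {1, 3, 5}.
Column 1 already contains {1, 3, 4}.
Its 2×3 block (box 1) already contains {1, 3, 5}.
Removing those from 1–6 leaves {2, 6} as the candidates for row 2, column 1.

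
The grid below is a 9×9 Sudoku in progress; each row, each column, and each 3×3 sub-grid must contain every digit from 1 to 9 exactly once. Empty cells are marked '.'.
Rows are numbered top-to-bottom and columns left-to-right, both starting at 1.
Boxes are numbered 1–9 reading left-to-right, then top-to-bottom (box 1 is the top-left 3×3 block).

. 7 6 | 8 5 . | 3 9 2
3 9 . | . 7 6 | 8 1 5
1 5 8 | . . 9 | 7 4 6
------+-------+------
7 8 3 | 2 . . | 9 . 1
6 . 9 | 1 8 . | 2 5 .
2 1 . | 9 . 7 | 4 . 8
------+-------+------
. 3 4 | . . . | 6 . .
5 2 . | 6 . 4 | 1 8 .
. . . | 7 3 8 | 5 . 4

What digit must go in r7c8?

7

Cell r7c8 itself could take any of {2, 7} by direct elimination.
Consider where 7 can go in column 8.
r4c8 is out (row 4 already has a 7).
r6c8 is out (row 6 already has a 7).
r9c8 is out (row 9 already has a 7).
So the only cell in column 8 that can hold 7 is r7c8.
Therefore r7c8 = 7.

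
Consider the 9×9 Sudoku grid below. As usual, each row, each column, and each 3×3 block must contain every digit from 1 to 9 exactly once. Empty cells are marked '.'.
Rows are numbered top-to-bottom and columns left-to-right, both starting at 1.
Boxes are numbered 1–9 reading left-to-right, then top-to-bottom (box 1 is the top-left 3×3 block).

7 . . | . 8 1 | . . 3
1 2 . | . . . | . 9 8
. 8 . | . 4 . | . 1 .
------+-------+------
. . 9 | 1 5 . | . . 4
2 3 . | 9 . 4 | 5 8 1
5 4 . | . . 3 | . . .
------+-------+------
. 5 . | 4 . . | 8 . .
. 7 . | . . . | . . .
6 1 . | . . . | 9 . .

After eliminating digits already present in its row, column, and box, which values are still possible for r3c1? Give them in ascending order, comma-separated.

3,9

Row 3 already contains {1, 4, 8}.
Column 1 already contains {1, 2, 5, 6, 7}.
Its 3×3 block (box 1) already contains {1, 2, 7, 8}.
Removing those from 1–9 leaves {3, 9} as the candidates for r3c1.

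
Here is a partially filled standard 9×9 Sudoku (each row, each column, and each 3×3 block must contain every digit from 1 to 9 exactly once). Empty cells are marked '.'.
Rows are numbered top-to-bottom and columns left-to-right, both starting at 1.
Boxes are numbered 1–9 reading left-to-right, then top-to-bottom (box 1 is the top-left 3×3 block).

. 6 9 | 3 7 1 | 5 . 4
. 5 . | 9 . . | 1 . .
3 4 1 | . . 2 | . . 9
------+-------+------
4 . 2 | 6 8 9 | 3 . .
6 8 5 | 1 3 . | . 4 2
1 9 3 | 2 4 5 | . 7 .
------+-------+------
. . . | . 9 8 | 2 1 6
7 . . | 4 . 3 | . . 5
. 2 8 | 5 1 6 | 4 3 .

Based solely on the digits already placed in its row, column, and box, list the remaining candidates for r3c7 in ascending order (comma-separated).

6,7,8

Row 3 already contains {1, 2, 3, 4, 9}.
Column 7 already contains {1, 2, 3, 4, 5}.
Its 3×3 block (box 3) already contains {1, 4, 5, 9}.
Removing those from 1–9 leaves {6, 7, 8} as the candidates for r3c7.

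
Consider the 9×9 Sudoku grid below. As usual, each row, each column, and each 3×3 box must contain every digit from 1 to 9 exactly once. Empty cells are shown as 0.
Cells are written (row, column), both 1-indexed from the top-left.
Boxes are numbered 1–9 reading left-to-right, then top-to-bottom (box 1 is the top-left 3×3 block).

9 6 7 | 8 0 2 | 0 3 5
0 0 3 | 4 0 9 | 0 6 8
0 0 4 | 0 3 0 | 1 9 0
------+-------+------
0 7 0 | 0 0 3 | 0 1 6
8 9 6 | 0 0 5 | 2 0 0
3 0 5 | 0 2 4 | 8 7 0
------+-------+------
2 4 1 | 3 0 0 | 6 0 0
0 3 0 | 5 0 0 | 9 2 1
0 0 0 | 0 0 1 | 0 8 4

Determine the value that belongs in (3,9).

2

Cell (3,9) itself could take any of {2, 7} by direct elimination.
Consider where 2 can go in box 3.
(1,7) is out (row 1 already has a 2).
(2,7) is out (column 7 already has a 2).
So the only cell in box 3 that can hold 2 is (3,9).
Therefore (3,9) = 2.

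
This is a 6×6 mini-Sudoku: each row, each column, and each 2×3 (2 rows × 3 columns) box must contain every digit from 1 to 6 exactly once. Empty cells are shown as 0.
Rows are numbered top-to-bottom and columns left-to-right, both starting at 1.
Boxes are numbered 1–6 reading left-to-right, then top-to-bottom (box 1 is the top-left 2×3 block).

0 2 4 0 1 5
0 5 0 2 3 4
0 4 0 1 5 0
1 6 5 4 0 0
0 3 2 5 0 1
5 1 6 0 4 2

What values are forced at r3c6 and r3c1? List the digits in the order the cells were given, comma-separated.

For r3c6:
  Consider where 6 can go in row 3.
  r3c1 is out (box 3 already has a 6).
  r3c3 is out (column 3 already has a 6).
  So the only cell in row 3 that can hold 6 is r3c6.
  So r3c6 = 6.
For r3c1:
  Consider where 2 can go in row 3.
  r3c3 is out (column 3 already has a 2).
  r3c6 is out (column 6 already has a 2).
  So the only cell in row 3 that can hold 2 is r3c1.
  So r3c1 = 2.

6,2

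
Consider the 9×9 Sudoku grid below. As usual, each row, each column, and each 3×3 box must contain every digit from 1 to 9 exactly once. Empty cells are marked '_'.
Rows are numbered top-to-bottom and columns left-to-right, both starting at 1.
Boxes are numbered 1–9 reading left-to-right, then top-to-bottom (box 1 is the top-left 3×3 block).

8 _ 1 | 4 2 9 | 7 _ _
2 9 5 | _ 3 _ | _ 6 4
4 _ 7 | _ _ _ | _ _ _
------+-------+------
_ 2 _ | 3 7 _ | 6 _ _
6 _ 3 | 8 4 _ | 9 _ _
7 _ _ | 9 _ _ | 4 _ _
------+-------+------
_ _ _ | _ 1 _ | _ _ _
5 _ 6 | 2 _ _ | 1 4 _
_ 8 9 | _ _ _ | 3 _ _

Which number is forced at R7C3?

2

Cell R7C3 itself could take any of {2, 4} by direct elimination.
Consider where 2 can go in column 3.
R4C3 is out (row 4 already has a 2).
R6C3 is out (box 4 already has a 2).
So the only cell in column 3 that can hold 2 is R7C3.
Therefore R7C3 = 2.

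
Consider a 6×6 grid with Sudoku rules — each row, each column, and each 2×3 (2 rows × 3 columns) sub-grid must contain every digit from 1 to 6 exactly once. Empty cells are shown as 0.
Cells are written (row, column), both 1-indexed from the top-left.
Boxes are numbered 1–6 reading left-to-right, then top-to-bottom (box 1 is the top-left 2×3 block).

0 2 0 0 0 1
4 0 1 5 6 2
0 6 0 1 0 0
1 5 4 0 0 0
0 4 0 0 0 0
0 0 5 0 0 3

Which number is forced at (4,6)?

Row 4 already contains {1, 4, 5}.
Column 6 already contains {1, 2, 3}.
Its 2×3 block (box 4) already contains {1}.
The only value from 1–6 not eliminated is 6, so (4,6) = 6.

6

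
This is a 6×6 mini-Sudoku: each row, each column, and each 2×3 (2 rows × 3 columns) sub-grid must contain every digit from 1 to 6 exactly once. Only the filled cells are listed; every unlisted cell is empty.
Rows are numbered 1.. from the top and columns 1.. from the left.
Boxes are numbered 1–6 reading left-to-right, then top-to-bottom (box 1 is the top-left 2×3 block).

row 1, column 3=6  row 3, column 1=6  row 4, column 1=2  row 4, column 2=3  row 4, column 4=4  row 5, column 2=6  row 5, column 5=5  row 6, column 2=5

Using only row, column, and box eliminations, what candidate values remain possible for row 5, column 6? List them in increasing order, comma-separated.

1,2,3,4

Row 5 already contains {5, 6}.
Column 6 already contains {}.
Its 2×3 block (box 6) already contains {5}.
Removing those from 1–6 leaves {1, 2, 3, 4} as the candidates for row 5, column 6.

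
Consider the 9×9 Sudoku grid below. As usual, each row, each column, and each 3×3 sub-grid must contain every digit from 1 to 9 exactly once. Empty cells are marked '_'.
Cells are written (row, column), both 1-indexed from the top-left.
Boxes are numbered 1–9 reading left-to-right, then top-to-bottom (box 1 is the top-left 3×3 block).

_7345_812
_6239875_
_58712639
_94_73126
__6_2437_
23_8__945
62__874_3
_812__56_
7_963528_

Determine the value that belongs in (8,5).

Row 8 already contains {1, 2, 5, 6, 8}.
Column 5 already contains {1, 2, 3, 5, 7, 8, 9}.
Its 3×3 block (box 8) already contains {2, 3, 5, 6, 7, 8}.
The only value from 1–9 not eliminated is 4, so (8,5) = 4.

4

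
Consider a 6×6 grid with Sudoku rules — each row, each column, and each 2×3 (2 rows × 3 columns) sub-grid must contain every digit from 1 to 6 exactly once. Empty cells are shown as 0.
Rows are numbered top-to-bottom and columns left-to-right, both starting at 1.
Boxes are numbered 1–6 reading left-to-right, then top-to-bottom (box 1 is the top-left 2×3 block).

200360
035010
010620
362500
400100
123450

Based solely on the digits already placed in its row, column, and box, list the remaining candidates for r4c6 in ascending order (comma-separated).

1,4

Row 4 already contains {2, 3, 5, 6}.
Column 6 already contains {}.
Its 2×3 block (box 4) already contains {2, 5, 6}.
Removing those from 1–6 leaves {1, 4} as the candidates for r4c6.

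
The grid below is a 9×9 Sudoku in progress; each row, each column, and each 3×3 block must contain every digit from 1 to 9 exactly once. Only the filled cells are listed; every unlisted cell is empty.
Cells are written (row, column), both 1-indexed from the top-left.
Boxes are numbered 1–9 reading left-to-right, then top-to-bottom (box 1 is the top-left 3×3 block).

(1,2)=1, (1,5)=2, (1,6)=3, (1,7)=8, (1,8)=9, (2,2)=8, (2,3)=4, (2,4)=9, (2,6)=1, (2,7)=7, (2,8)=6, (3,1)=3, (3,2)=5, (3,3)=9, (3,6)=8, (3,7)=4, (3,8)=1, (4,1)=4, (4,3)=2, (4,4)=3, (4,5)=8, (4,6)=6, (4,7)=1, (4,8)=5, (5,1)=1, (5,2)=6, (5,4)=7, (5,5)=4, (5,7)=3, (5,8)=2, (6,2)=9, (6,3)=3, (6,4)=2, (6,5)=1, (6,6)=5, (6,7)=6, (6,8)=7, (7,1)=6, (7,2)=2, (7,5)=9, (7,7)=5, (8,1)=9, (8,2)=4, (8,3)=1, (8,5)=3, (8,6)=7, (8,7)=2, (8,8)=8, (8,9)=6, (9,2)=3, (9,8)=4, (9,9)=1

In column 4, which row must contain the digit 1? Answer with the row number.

Consider where 1 can go in column 4.
(1,4) is out (row 1 already has a 1).
(3,4) is out (row 3 already has a 1).
(8,4) is out (row 8 already has a 1).
(9,4) is out (row 9 already has a 1).
So the only cell in column 4 that can hold 1 is (7,4).
That is row 7.

7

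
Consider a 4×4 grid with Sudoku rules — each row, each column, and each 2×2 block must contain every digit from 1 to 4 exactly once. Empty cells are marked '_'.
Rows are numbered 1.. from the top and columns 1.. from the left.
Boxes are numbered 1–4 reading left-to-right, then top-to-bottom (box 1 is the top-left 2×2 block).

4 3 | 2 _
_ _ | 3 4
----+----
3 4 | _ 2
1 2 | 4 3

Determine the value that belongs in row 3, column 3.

Row 3 already contains {2, 3, 4}.
Column 3 already contains {2, 3, 4}.
Its 2×2 block (box 4) already contains {2, 3, 4}.
The only value from 1–4 not eliminated is 1, so row 3, column 3 = 1.

1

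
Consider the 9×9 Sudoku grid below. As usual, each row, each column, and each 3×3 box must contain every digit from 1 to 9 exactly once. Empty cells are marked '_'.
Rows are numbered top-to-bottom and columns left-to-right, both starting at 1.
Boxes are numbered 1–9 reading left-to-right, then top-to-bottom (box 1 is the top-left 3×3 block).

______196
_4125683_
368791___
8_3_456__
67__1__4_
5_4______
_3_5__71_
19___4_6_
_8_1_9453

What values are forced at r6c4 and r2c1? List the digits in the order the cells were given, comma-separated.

For r6c4:
  Consider where 6 can go in column 4.
  r1c4 is out (row 1 already has a 6).
  r4c4 is out (row 4 already has a 6).
  r5c4 is out (row 5 already has a 6).
  r8c4 is out (row 8 already has a 6).
  So the only cell in column 4 that can hold 6 is r6c4.
  So r6c4 = 6.
For r2c1:
  Consider where 9 can go in column 1.
  r1c1 is out (row 1 already has a 9).
  r7c1 is out (box 7 already has a 9).
  r9c1 is out (row 9 already has a 9).
  So the only cell in column 1 that can hold 9 is r2c1.
  So r2c1 = 9.

6,9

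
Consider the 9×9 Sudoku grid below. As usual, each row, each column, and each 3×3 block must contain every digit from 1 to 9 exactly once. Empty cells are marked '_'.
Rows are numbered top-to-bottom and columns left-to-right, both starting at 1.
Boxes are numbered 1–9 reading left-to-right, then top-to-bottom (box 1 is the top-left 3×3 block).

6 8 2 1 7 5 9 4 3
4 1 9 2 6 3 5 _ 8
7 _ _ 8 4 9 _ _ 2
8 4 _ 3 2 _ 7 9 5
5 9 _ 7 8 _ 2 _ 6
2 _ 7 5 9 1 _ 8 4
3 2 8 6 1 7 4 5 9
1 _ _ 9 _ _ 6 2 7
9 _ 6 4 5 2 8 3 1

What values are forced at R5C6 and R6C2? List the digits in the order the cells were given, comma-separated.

For R5C6:
  Row 5 already contains {2, 5, 6, 7, 8, 9}.
  Column 6 already contains {1, 2, 3, 5, 7, 9}.
  Its 3×3 block (box 5) already contains {1, 2, 3, 5, 7, 8, 9}.
  The only value from 1–9 not eliminated is 4, so R5C6 = 4.
For R6C2:
  Consider where 6 can go in column 2.
  R3C2 is out (box 1 already has a 6).
  R8C2 is out (row 8 already has a 6).
  R9C2 is out (row 9 already has a 6).
  So the only cell in column 2 that can hold 6 is R6C2.
  So R6C2 = 6.

4,6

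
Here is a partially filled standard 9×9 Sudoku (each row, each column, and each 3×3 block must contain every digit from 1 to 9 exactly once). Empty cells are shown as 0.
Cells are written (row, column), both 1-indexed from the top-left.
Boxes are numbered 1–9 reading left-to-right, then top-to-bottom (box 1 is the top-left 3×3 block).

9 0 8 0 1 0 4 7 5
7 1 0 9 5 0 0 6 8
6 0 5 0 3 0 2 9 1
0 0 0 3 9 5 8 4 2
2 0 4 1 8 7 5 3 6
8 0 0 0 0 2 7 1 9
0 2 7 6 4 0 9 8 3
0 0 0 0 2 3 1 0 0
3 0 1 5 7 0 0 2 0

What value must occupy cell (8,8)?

5

Row 8 already contains {1, 2, 3}.
Column 8 already contains {1, 2, 3, 4, 6, 7, 8, 9}.
Its 3×3 block (box 9) already contains {1, 2, 3, 8, 9}.
The only value from 1–9 not eliminated is 5, so (8,8) = 5.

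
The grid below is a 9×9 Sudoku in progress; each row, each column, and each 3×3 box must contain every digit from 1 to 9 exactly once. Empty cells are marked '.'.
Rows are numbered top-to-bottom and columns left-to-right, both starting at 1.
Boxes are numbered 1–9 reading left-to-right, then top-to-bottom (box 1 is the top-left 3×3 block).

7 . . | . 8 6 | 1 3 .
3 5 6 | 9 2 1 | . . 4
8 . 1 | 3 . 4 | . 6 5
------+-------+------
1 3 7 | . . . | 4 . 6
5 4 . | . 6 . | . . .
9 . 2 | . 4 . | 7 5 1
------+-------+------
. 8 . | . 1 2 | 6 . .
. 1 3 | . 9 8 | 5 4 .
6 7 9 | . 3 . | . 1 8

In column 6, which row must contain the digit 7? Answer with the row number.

Consider where 7 can go in column 6.
R4C6 is out (row 4 already has a 7).
R6C6 is out (row 6 already has a 7).
R9C6 is out (row 9 already has a 7).
So the only cell in column 6 that can hold 7 is R5C6.
That is row 5.

5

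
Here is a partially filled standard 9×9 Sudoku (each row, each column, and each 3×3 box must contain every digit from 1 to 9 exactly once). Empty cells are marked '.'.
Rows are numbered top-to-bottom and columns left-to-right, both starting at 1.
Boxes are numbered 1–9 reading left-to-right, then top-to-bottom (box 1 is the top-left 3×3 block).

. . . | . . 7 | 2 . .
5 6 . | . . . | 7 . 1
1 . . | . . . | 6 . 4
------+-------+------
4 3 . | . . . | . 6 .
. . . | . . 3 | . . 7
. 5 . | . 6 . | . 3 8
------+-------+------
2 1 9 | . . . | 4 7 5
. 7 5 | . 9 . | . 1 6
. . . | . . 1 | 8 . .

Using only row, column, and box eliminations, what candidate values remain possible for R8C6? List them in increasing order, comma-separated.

2,4,8

Row 8 already contains {1, 5, 6, 7, 9}.
Column 6 already contains {1, 3, 7}.
Its 3×3 block (box 8) already contains {1, 9}.
Removing those from 1–9 leaves {2, 4, 8} as the candidates for R8C6.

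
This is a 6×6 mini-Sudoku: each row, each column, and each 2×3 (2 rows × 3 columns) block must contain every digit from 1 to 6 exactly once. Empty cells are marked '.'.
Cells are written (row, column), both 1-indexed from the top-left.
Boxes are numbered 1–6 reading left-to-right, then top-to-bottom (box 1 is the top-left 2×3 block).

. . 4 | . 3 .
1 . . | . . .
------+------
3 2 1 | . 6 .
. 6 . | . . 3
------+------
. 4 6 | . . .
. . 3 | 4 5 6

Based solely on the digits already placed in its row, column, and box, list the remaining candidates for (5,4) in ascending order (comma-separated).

1,2,3

Row 5 already contains {4, 6}.
Column 4 already contains {4}.
Its 2×3 block (box 6) already contains {4, 5, 6}.
Removing those from 1–6 leaves {1, 2, 3} as the candidates for (5,4).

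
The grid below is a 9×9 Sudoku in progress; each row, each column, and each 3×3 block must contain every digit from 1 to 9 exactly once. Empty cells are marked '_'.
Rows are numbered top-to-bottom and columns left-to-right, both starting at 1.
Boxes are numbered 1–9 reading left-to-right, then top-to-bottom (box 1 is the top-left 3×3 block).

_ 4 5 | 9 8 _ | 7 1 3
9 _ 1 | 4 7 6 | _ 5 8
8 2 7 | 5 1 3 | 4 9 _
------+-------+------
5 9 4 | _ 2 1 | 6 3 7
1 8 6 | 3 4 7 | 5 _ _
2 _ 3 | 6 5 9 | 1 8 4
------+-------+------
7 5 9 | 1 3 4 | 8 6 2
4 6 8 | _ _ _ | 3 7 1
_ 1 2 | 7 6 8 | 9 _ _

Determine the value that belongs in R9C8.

Row 9 already contains {1, 2, 6, 7, 8, 9}.
Column 8 already contains {1, 3, 5, 6, 7, 8, 9}.
Its 3×3 block (box 9) already contains {1, 2, 3, 6, 7, 8, 9}.
The only value from 1–9 not eliminated is 4, so R9C8 = 4.

4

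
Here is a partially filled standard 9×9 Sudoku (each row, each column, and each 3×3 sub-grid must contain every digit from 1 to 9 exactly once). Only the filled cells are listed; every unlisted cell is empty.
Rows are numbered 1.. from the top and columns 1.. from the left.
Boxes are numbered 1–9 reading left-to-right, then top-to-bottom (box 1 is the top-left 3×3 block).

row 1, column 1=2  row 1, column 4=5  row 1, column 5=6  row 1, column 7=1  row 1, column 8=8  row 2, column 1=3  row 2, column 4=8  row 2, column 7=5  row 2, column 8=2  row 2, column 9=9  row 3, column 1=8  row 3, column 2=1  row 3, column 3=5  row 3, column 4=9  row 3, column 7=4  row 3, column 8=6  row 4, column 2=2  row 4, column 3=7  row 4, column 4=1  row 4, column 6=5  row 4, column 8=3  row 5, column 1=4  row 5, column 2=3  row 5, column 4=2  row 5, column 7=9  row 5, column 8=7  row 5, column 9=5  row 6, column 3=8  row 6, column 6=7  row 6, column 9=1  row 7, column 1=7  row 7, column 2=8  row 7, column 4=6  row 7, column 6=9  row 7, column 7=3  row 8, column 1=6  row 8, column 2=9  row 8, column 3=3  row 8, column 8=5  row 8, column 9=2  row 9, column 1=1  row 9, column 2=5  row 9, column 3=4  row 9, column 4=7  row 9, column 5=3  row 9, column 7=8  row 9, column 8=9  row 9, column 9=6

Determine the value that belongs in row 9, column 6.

Row 9 already contains {1, 3, 4, 5, 6, 7, 8, 9}.
Column 6 already contains {5, 7, 9}.
Its 3×3 block (box 8) already contains {3, 6, 7, 9}.
The only value from 1–9 not eliminated is 2, so row 9, column 6 = 2.

2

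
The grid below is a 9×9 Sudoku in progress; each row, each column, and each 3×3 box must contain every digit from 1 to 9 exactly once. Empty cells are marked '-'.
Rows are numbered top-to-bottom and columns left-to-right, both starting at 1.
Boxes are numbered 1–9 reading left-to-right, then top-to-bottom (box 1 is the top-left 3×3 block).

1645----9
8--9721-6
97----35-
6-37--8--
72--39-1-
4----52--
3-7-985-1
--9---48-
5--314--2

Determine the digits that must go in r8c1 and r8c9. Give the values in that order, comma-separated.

For r8c1:
  Row 8 already contains {4, 8, 9}.
  Column 1 already contains {1, 3, 4, 5, 6, 7, 8, 9}.
  Its 3×3 block (box 7) already contains {3, 5, 7, 9}.
  The only value from 1–9 not eliminated is 2, so r8c1 = 2.
For r8c9:
  Consider where 3 can go in row 8.
  r8c1 is out (column 1 already has a 3).
  r8c2 is out (box 7 already has a 3).
  r8c4 is out (column 4 already has a 3).
  r8c5 is out (column 5 already has a 3).
  r8c6 is out (box 8 already has a 3).
  So the only cell in row 8 that can hold 3 is r8c9.
  So r8c9 = 3.

2,3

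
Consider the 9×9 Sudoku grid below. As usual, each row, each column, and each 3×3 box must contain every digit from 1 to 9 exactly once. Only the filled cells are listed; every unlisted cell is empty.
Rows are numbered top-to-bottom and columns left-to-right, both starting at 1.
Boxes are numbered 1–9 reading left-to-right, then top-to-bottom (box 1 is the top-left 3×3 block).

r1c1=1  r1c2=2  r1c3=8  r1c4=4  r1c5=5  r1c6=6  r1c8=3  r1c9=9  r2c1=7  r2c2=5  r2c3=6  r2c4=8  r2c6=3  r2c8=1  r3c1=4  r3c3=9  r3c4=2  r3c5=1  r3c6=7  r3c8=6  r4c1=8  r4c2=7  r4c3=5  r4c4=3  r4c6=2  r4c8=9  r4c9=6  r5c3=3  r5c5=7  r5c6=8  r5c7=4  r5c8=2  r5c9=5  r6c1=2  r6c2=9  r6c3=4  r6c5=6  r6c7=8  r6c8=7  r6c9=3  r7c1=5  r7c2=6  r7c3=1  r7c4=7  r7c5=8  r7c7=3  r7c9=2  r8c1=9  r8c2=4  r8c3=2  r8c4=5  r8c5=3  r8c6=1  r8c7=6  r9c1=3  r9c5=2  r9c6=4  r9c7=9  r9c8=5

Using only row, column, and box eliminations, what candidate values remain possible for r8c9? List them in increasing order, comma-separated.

7,8

Row 8 already contains {1, 2, 3, 4, 5, 6, 9}.
Column 9 already contains {2, 3, 5, 6, 9}.
Its 3×3 block (box 9) already contains {2, 3, 5, 6, 9}.
Removing those from 1–9 leaves {7, 8} as the candidates for r8c9.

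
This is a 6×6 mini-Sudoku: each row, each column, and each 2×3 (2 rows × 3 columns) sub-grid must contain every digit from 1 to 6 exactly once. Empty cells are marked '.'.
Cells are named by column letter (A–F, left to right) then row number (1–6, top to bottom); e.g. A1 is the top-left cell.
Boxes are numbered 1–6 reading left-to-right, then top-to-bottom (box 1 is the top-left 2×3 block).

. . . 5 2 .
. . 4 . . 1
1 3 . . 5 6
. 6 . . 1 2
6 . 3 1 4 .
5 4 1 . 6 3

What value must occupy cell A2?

2

Cell A2 itself could take any of {2, 3} by direct elimination.
Consider where 2 can go in column A.
A1 is out (row 1 already has a 2).
A4 is out (row 4 already has a 2).
So the only cell in column A that can hold 2 is A2.
Therefore A2 = 2.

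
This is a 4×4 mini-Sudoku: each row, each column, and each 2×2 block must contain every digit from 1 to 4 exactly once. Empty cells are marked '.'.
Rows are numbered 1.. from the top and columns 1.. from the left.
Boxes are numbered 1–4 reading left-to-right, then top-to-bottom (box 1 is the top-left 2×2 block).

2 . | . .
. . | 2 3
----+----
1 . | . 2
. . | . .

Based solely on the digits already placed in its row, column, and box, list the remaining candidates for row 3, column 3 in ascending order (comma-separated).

Row 3 already contains {1, 2}.
Column 3 already contains {2}.
Its 2×2 block (box 4) already contains {2}.
Removing those from 1–4 leaves {3, 4} as the candidates for row 3, column 3.

3,4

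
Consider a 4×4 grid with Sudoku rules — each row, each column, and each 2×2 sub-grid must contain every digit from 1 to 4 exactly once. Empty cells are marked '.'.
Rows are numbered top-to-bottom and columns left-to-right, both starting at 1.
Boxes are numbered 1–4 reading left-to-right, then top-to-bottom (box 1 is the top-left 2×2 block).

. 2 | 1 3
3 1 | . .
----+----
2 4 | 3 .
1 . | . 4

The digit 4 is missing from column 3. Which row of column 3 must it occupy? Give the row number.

Consider where 4 can go in column 3.
R4C3 is out (row 4 already has a 4).
So the only cell in column 3 that can hold 4 is R2C3.
That is row 2.

2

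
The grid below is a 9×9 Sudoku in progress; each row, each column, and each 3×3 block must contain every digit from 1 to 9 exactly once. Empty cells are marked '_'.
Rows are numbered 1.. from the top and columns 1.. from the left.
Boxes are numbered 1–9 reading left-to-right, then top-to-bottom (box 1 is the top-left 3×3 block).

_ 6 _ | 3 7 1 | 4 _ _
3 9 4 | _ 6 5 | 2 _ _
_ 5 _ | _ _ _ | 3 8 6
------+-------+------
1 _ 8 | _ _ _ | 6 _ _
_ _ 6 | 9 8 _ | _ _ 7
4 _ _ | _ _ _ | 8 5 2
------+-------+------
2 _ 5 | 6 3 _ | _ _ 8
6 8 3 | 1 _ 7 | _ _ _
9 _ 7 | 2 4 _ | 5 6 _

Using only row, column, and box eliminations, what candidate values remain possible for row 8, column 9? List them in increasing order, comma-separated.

4,9

Row 8 already contains {1, 3, 6, 7, 8}.
Column 9 already contains {2, 6, 7, 8}.
Its 3×3 block (box 9) already contains {5, 6, 8}.
Removing those from 1–9 leaves {4, 9} as the candidates for row 8, column 9.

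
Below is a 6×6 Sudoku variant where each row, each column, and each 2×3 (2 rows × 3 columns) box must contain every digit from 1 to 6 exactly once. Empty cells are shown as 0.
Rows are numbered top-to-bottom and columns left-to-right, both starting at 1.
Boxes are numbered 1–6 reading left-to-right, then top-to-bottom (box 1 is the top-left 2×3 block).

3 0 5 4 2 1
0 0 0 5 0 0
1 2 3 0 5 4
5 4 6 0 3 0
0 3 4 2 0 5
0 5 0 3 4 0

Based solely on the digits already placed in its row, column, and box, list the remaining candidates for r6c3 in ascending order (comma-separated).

1,2

Row 6 already contains {3, 4, 5}.
Column 3 already contains {3, 4, 5, 6}.
Its 2×3 block (box 5) already contains {3, 4, 5}.
Removing those from 1–6 leaves {1, 2} as the candidates for r6c3.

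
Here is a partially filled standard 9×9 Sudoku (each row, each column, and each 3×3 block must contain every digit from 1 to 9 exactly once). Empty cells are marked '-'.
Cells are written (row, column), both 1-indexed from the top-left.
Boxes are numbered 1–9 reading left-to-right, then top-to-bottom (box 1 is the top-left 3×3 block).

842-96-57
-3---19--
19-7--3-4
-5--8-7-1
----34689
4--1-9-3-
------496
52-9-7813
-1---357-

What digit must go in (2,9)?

8

Cell (2,9) itself could take any of {2, 8} by direct elimination.
Consider where 8 can go in box 3.
(1,7) is out (row 1 already has a 8).
(2,8) is out (column 8 already has a 8).
(3,8) is out (column 8 already has a 8).
So the only cell in box 3 that can hold 8 is (2,9).
Therefore (2,9) = 8.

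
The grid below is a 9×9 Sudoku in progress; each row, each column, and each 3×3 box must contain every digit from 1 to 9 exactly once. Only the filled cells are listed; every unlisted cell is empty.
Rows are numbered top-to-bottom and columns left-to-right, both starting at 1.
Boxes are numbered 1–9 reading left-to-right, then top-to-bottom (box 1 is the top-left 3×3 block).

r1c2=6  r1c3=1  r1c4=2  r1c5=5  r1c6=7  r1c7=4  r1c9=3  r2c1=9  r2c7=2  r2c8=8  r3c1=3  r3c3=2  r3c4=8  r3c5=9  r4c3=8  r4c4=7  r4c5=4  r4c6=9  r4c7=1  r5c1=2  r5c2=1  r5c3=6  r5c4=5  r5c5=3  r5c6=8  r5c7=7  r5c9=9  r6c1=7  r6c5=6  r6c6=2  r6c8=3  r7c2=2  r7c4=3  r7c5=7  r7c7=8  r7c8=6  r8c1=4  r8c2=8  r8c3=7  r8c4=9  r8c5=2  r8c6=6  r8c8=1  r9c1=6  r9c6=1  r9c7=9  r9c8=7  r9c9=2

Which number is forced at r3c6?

Row 3 already contains {2, 3, 8, 9}.
Column 6 already contains {1, 2, 6, 7, 8, 9}.
Its 3×3 block (box 2) already contains {2, 5, 7, 8, 9}.
The only value from 1–9 not eliminated is 4, so r3c6 = 4.

4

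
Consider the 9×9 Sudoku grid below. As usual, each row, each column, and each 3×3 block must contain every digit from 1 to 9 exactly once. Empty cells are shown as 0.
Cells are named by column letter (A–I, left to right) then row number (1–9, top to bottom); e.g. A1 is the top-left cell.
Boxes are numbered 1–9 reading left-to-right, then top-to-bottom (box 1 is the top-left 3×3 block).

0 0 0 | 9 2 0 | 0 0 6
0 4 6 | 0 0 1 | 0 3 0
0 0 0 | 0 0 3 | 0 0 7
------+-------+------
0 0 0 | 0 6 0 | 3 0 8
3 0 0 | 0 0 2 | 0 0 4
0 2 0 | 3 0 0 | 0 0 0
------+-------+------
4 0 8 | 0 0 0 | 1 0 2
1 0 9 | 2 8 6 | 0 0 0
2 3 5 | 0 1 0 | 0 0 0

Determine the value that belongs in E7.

3

Cell E7 itself could take any of {3, 5, 7, 9} by direct elimination.
Consider where 3 can go in row 7.
B7 is out (column B already has a 3).
D7 is out (column D already has a 3).
F7 is out (column F already has a 3).
H7 is out (column H already has a 3).
So the only cell in row 7 that can hold 3 is E7.
Therefore E7 = 3.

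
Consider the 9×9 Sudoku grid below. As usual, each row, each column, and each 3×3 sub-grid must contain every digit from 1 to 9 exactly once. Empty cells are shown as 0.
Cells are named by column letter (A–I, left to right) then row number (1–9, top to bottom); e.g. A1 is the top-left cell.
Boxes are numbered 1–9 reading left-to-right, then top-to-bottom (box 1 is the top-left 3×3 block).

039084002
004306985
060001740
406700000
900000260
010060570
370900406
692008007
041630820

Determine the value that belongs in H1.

1

Row 1 already contains {2, 3, 4, 8, 9}.
Column H already contains {2, 4, 6, 7, 8}.
Its 3×3 block (box 3) already contains {2, 4, 5, 7, 8, 9}.
The only value from 1–9 not eliminated is 1, so H1 = 1.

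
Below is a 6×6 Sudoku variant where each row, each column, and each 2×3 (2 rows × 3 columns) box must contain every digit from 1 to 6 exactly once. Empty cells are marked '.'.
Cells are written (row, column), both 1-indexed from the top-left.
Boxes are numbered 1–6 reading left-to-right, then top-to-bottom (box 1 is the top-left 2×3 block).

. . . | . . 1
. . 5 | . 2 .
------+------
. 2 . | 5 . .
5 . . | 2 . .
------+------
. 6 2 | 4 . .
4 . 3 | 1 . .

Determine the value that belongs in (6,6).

2

Cell (6,6) itself could take any of {2, 5, 6} by direct elimination.
Consider where 2 can go in row 6.
(6,2) is out (column 2 already has a 2).
(6,5) is out (column 5 already has a 2).
So the only cell in row 6 that can hold 2 is (6,6).
Therefore (6,6) = 2.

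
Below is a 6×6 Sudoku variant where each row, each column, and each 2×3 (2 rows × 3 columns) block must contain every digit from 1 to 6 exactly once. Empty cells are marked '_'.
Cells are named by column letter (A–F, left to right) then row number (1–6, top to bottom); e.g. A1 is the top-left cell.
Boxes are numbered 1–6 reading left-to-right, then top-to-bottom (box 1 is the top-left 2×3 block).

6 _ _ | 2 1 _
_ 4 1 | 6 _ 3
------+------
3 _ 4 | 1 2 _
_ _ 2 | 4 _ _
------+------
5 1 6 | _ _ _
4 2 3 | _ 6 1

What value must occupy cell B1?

Cell B1 itself could take any of {3, 5} by direct elimination.
Consider where 3 can go in box 1.
C1 is out (column C already has a 3).
A2 is out (row 2 already has a 3).
So the only cell in box 1 that can hold 3 is B1.
Therefore B1 = 3.

3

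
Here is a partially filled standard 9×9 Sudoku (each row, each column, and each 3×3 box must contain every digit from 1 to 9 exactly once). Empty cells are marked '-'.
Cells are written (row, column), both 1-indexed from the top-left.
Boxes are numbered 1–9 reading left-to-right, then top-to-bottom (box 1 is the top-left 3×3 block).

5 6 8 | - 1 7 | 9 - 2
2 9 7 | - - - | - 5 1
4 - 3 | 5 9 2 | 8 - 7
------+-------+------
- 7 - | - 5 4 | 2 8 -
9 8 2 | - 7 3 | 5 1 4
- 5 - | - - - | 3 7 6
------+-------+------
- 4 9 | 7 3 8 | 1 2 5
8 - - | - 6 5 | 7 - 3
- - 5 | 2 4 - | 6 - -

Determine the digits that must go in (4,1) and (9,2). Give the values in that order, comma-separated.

For (4,1):
  Consider where 3 can go in box 4.
  (4,3) is out (column 3 already has a 3).
  (6,1) is out (row 6 already has a 3).
  (6,3) is out (row 6 already has a 3).
  So the only cell in box 4 that can hold 3 is (4,1).
  So (4,1) = 3.
For (9,2):
  Consider where 3 can go in column 2.
  (3,2) is out (row 3 already has a 3).
  (8,2) is out (row 8 already has a 3).
  So the only cell in column 2 that can hold 3 is (9,2).
  So (9,2) = 3.

3,3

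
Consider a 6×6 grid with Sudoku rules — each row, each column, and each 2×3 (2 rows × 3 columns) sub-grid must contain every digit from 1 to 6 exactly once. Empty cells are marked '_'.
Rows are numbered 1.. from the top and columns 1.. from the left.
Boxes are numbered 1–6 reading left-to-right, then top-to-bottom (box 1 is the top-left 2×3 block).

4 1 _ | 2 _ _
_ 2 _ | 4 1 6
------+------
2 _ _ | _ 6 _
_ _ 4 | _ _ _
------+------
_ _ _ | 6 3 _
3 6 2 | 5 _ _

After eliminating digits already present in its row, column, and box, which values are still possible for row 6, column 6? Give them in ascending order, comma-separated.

1,4

Row 6 already contains {2, 3, 5, 6}.
Column 6 already contains {6}.
Its 2×3 block (box 6) already contains {3, 5, 6}.
Removing those from 1–6 leaves {1, 4} as the candidates for row 6, column 6.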